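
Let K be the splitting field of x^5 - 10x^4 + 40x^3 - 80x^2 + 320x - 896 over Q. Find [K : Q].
The degree of the splitting field over Q equals the order of the Galois group, so first determine the group. The polynomial f is an irreducible quintic over Q, so G = Gal(f/Q) is a transitive subgroup of S_5: one of C_5 (5T1, order 5), D_5 (5T2, order 10), F_20 (5T3, order 20), A_5 (5T4, order 60) or S_5 (5T5, order 120). The discriminant of f is 271790899200000, which is not a perfect square, so G is not contained in A_5. The transitive groups of degree 5 not contained in A_5 are: F_20 (5T3, order 20), S_5 (5T5, order 120). By Dedekind's theorem, for a prime p not dividing disc(f) the degrees of the irreducible factors of f mod p form the cycle type of an element of G. Factoring f modulo the 18 such primes p <= 73 (skipping 2, 3, 5, which divide the discriminant), each new pattern first appears at: mod 7: f = (x)(x^4 + 4x^3 + 5x^2 + 4x + 5), pattern 4+1; mod 11: f = (x + 8)(x^2 + x + 8)(x^2 + 3x + 8), pattern 2+2+1; mod 19: f = (x^5 + 9x^4 + 2x^3 + 15x^2 + 16x + 16), pattern 5. No other pattern occurs in this range, so the set of observed cycle types is {4+1, 2+2+1, 5}. The candidates containing elements of all these cycle types are F_20 (5T3) of order 20, S_5 (5T5) of order 120; the others are excluded. The observed types are precisely the cycle types that occur in F_20 (5T3) (apart from the identity). Each of the other remaining candidates has further cycle types, and by the Chebotarev density theorem the matching factorization patterns would occur for a proportion of primes equal to their share of the group: S_5 (5T5) additionally contains elements of type 3+2, 3+1+1, 2+1+1+1 (50 of its 120 elements, about 42% of primes). None of the 18 primes tested shows any such pattern (for each of these groups the chance of that is below 10^-4), which rules them out. Hence G = F_20 (5T3), of order 20. The Galois group F_20 (5T3) has order 20, so the splitting field has degree 20 over Q.

20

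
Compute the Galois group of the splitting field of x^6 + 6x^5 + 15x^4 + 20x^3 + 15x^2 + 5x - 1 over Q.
S_6 (order 720)

The polynomial f is an irreducible sextic over Q, so G = Gal(f/Q) is one of the 16 transitive subgroups 6T1, ..., 6T16 of S_6. The discriminant of f is 49781, which is not a perfect square, so G is not contained in A_6. The transitive groups of degree 6 not contained in A_6 are: C_6 (6T1, order 6), S_3 (6T2, order 6), D_6 (6T3, order 12), C_3 x S_3 (6T5, order 18), A_4 x C_2 (6T6, order 24), S_4 (6T8, order 24), S_3 x S_3 (6T9, order 36), S_4 x C_2 (6T11, order 48), (S_3 x S_3) : C_2 (6T13, order 72), PGL(2,5) (6T14, order 120), S_6 (6T16, order 720). By Dedekind's theorem, for a prime p not dividing disc(f) the degrees of the irreducible factors of f mod p form the cycle type of an element of G. Factoring f modulo the 4 such primes p <= 7, each new pattern first appears at: mod 2: f = (x^6 + x^4 + x^2 + x + 1), pattern 6; mod 5: f = (x + 3)(x^5 + 3x^4 + x^3 + 2x^2 + 4x + 3), pattern 5+1; mod 7: f = (x^2 + 4x + 5)(x^4 + 2x^3 + 2x^2 + 2x + 4), pattern 4+2. No other pattern occurs in this range, so the set of observed cycle types is {6, 5+1, 4+2}. Among the candidates above, the only group containing elements of all these cycle types is S_6 (6T16); every other candidate lacks at least one of them. Hence G = S_6 (6T16), of order 720.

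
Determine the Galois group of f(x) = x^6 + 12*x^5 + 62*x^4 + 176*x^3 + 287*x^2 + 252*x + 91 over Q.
The polynomial f is an irreducible sextic over Q, so G = Gal(f/Q) is one of the 16 transitive subgroups 6T1, ..., 6T16 of S_6. The discriminant of f is 153664 = 392^2, a perfect square, so G is contained in A_6. The transitive groups of degree 6 contained in A_6 are: A_4 (6T4, order 12), S_4 (6T7, order 24), (C_3 x C_3) : C_4 (6T10, order 36), PSL(2,5) (6T12, order 60), A_6 (6T15, order 360). By Dedekind's theorem, for a prime p not dividing disc(f) the degrees of the irreducible factors of f mod p form the cycle type of an element of G. Factoring f modulo the 33 such primes p <= 149 (skipping 2, 7, which divide the discriminant), each new pattern first appears at: mod 3: f = (x^3 + x^2 + x + 2)(x^3 + 2x^2 + 2x + 2), pattern 3+3; mod 13: f = (x)(x + 4)(x^2 + 4x + 2)(x^2 + 4x + 12), pattern 2+2+1+1. No other pattern occurs in this range, so the set of observed cycle types is {3+3, 2+2+1+1}. The candidates containing elements of all these cycle types are A_4 (6T4) of order 12, S_4 (6T7) of order 24, (C_3 x C_3) : C_4 (6T10) of order 36, PSL(2,5) (6T12) of order 60, A_6 (6T15) of order 360; the others are excluded. The observed types are precisely the cycle types that occur in A_4 (6T4) (apart from the identity). Each of the other remaining candidates has further cycle types, and by the Chebotarev density theorem the matching factorization patterns would occur for a proportion of primes equal to their share of the group: S_4 (6T7) additionally contains elements of type 4+2 (6 of its 24 elements, about 25% of primes); (C_3 x C_3) : C_4 (6T10) additionally contains elements of type 4+2, 3+1+1+1 (22 of its 36 elements, about 61% of primes); PSL(2,5) (6T12) additionally contains elements of type 5+1 (24 of its 60 elements, about 40% of primes); A_6 (6T15) additionally contains elements of type 5+1, 4+2, 3+1+1+1 (274 of its 360 elements, about 76% of primes). None of the 33 primes tested shows any such pattern (for each of these groups the chance of that is below 10^-4), which rules them out. Hence G = A_4 (6T4), of order 12.

6T4: A_4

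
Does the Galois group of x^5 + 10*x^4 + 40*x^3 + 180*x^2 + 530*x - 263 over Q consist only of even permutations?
No

The polynomial is irreducible of degree 5 over Q. Its discriminant is 1109956876953125, which is not a perfect square. A Galois group lies in the alternating group exactly when the discriminant is a square in Q, so the Galois group (F_20) is not contained in A_5.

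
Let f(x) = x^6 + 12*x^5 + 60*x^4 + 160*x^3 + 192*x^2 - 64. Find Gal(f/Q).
A_4 x C_2 (order 24)

The polynomial f is an irreducible sextic over Q, so G = Gal(f/Q) is one of the 16 transitive subgroups 6T1, ..., 6T16 of S_6. The discriminant of f is -450868486864896, which is not a perfect square, so G is not contained in A_6. The transitive groups of degree 6 not contained in A_6 are: C_6 (6T1, order 6), S_3 (6T2, order 6), D_6 (6T3, order 12), C_3 x S_3 (6T5, order 18), A_4 x C_2 (6T6, order 24), S_4 (6T8, order 24), S_3 x S_3 (6T9, order 36), S_4 x C_2 (6T11, order 48), (S_3 x S_3) : C_2 (6T13, order 72), PGL(2,5) (6T14, order 120), S_6 (6T16, order 720). By Dedekind's theorem, for a prime p not dividing disc(f) the degrees of the irreducible factors of f mod p form the cycle type of an element of G. Factoring f modulo the 33 such primes p <= 149 (skipping 2, 3, which divide the discriminant), each new pattern first appears at: mod 5: f = (x^3 + x + 4)(x^3 + 2x^2 + 4x + 4), pattern 3+3; mod 7: f = (x^6 + 5x^5 + 4x^4 + 6x^3 + 3x^2 + 6), pattern 6; mod 17: f = (x + 1)(x + 3)(x^2 + 4x + 10)(x^2 + 4x + 16), pattern 2+2+1+1; mod 19: f = (x + 5)(x + 8)(x + 15)(x + 18)(x^2 + 4x + 11), pattern 2+1+1+1+1; mod 71: f = (x^2 + 4x + 33)(x^2 + 4x + 53)(x^2 + 4x + 68), pattern 2+2+2. No other pattern occurs in this range, so the set of observed cycle types is {3+3, 6, 2+2+1+1, 2+1+1+1+1, 2+2+2}. The candidates containing elements of all these cycle types are A_4 x C_2 (6T6) of order 24, S_4 x C_2 (6T11) of order 48, (S_3 x S_3) : C_2 (6T13) of order 72, S_6 (6T16) of order 720; the others are excluded. The observed types are precisely the cycle types that occur in A_4 x C_2 (6T6) (apart from the identity). Each of the other remaining candidates has further cycle types, and by the Chebotarev density theorem the matching factorization patterns would occur for a proportion of primes equal to their share of the group: S_4 x C_2 (6T11) additionally contains elements of type 4+2, 4+1+1 (12 of its 48 elements, about 25% of primes); (S_3 x S_3) : C_2 (6T13) additionally contains elements of type 4+2, 3+2+1, 3+1+1+1 (34 of its 72 elements, about 47% of primes); S_6 (6T16) additionally contains elements of type 5+1, 4+2, 4+1+1, 3+2+1, 3+1+1+1 (484 of its 720 elements, about 67% of primes). None of the 33 primes tested shows any such pattern (for each of these groups the chance of that is below 10^-4), which rules them out. Hence G = A_4 x C_2 (6T6), of order 24.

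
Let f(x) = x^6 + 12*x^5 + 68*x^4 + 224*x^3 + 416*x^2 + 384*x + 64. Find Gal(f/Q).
The polynomial f is an irreducible sextic over Q, so G = Gal(f/Q) is one of the 16 transitive subgroups 6T1, ..., 6T16 of S_6. The discriminant of f is 164995463643136 = 12845056^2, a perfect square, so G is contained in A_6. The transitive groups of degree 6 contained in A_6 are: A_4 (6T4, order 12), S_4 (6T7, order 24), (C_3 x C_3) : C_4 (6T10, order 36), PSL(2,5) (6T12, order 60), A_6 (6T15, order 360). By Dedekind's theorem, for a prime p not dividing disc(f) the degrees of the irreducible factors of f mod p form the cycle type of an element of G. Factoring f modulo the 33 such primes p <= 149 (skipping 2, 7, which divide the discriminant), each new pattern first appears at: mod 3: f = (x^3 + x^2 + x + 2)(x^3 + 2x^2 + 2x + 2), pattern 3+3; mod 13: f = (x + 6)(x + 11)(x^2 + 4x + 9)(x^2 + 4x + 10), pattern 2+2+1+1. No other pattern occurs in this range, so the set of observed cycle types is {3+3, 2+2+1+1}. The candidates containing elements of all these cycle types are A_4 (6T4) of order 12, S_4 (6T7) of order 24, (C_3 x C_3) : C_4 (6T10) of order 36, PSL(2,5) (6T12) of order 60, A_6 (6T15) of order 360; the others are excluded. The observed types are precisely the cycle types that occur in A_4 (6T4) (apart from the identity). Each of the other remaining candidates has further cycle types, and by the Chebotarev density theorem the matching factorization patterns would occur for a proportion of primes equal to their share of the group: S_4 (6T7) additionally contains elements of type 4+2 (6 of its 24 elements, about 25% of primes); (C_3 x C_3) : C_4 (6T10) additionally contains elements of type 4+2, 3+1+1+1 (22 of its 36 elements, about 61% of primes); PSL(2,5) (6T12) additionally contains elements of type 5+1 (24 of its 60 elements, about 40% of primes); A_6 (6T15) additionally contains elements of type 5+1, 4+2, 3+1+1+1 (274 of its 360 elements, about 76% of primes). None of the 33 primes tested shows any such pattern (for each of these groups the chance of that is below 10^-4), which rules them out. Hence G = A_4 (6T4), of order 12.

A_4 (order 12)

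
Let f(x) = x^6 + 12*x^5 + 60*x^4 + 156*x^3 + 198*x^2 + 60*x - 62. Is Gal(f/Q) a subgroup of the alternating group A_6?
The polynomial is irreducible of degree 6 over Q. Its discriminant is 4516300800, which is not a perfect square. A Galois group lies in the alternating group exactly when the discriminant is a square in Q, so the Galois group (D_6) is not contained in A_6.

No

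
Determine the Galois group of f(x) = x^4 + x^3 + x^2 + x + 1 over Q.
C_4 (order 4)

The polynomial is an irreducible quartic over Q and its discriminant is 125, which is not a perfect square, so the Galois group is not contained in A_4. The resolvent cubic y^3 - y^2 - 3*y + 2 has exactly one rational root, so the Galois group is C_4 or D_4. The quartic becomes reducible over Q(sqrt(disc)), so the group is C_4.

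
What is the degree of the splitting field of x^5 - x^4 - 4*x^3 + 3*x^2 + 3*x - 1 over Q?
The degree of the splitting field over Q equals the order of the Galois group, so first determine the group. The polynomial f is an irreducible quintic over Q, so G = Gal(f/Q) is a transitive subgroup of S_5: one of C_5 (5T1, order 5), D_5 (5T2, order 10), F_20 (5T3, order 20), A_5 (5T4, order 60) or S_5 (5T5, order 120). The discriminant of f is 14641 = 121^2, a perfect square, so G is contained in A_5. The transitive groups of degree 5 contained in A_5 are: C_5 (5T1, order 5), D_5 (5T2, order 10), A_5 (5T4, order 60). By Dedekind's theorem, for a prime p not dividing disc(f) the degrees of the irreducible factors of f mod p form the cycle type of an element of G. Factoring f modulo the 14 such primes p <= 47 (skipping 11, which divides the discriminant), each new pattern first appears at: mod 2: f = (x^5 + x^4 + x^2 + x + 1), pattern 5; mod 23: f = (x + 4)(x + 6)(x + 10)(x + 11)(x + 14), pattern 1+1+1+1+1. No other pattern occurs in this range, so the set of observed cycle types is {5, 1+1+1+1+1}. The candidates containing elements of all these cycle types are C_5 (5T1) of order 5, D_5 (5T2) of order 10, A_5 (5T4) of order 60; the others are excluded. The observed types are precisely the cycle types that occur in C_5 (5T1). Each of the other remaining candidates has further cycle types, and by the Chebotarev density theorem the matching factorization patterns would occur for a proportion of primes equal to their share of the group: D_5 (5T2) additionally contains elements of type 2+2+1 (5 of its 10 elements, about 50% of primes); A_5 (5T4) additionally contains elements of type 3+1+1, 2+2+1 (35 of its 60 elements, about 58% of primes). None of the 14 primes tested shows any such pattern (for each of these groups the chance of that is below 10^-4), which rules them out. Hence G = C_5 (5T1), of order 5. The Galois group C_5 (5T1) has order 5, so the splitting field has degree 5 over Q.

5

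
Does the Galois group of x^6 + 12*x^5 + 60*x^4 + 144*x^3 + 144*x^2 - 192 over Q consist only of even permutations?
No

The polynomial is irreducible of degree 6 over Q. Its discriminant is 5410421842378752, which is not a perfect square. A Galois group lies in the alternating group exactly when the discriminant is a square in Q, so the Galois group (S_3 x S_3) is not contained in A_6.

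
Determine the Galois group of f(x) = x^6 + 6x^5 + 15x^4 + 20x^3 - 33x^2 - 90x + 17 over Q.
The polynomial f is an irreducible sextic over Q, so G = Gal(f/Q) is one of the 16 transitive subgroups 6T1, ..., 6T16 of S_6. The discriminant of f is -450868486864896, which is not a perfect square, so G is not contained in A_6. The transitive groups of degree 6 not contained in A_6 are: C_6 (6T1, order 6), S_3 (6T2, order 6), D_6 (6T3, order 12), C_3 x S_3 (6T5, order 18), A_4 x C_2 (6T6, order 24), S_4 (6T8, order 24), S_3 x S_3 (6T9, order 36), S_4 x C_2 (6T11, order 48), (S_3 x S_3) : C_2 (6T13, order 72), PGL(2,5) (6T14, order 120), S_6 (6T16, order 720). By Dedekind's theorem, for a prime p not dividing disc(f) the degrees of the irreducible factors of f mod p form the cycle type of an element of G. Factoring f modulo the 33 such primes p <= 149 (skipping 2, 3, which divide the discriminant), each new pattern first appears at: mod 5: f = (x^3 + 2x^2 + 4x + 2)(x^3 + 4x^2 + 3x + 1), pattern 3+3; mod 7: f = (x^6 + 6x^5 + x^4 + 6x^3 + 2x^2 + x + 3), pattern 6; mod 17: f = (x)(x + 2)(x^2 + 2x + 7)(x^2 + 2x + 13), pattern 2+2+1+1; mod 19: f = (x + 4)(x + 7)(x + 14)(x + 17)(x^2 + 2x + 8), pattern 2+1+1+1+1; mod 71: f = (x^2 + 2x + 30)(x^2 + 2x + 50)(x^2 + 2x + 65), pattern 2+2+2. No other pattern occurs in this range, so the set of observed cycle types is {3+3, 6, 2+2+1+1, 2+1+1+1+1, 2+2+2}. The candidates containing elements of all these cycle types are A_4 x C_2 (6T6) of order 24, S_4 x C_2 (6T11) of order 48, (S_3 x S_3) : C_2 (6T13) of order 72, S_6 (6T16) of order 720; the others are excluded. The observed types are precisely the cycle types that occur in A_4 x C_2 (6T6) (apart from the identity). Each of the other remaining candidates has further cycle types, and by the Chebotarev density theorem the matching factorization patterns would occur for a proportion of primes equal to their share of the group: S_4 x C_2 (6T11) additionally contains elements of type 4+2, 4+1+1 (12 of its 48 elements, about 25% of primes); (S_3 x S_3) : C_2 (6T13) additionally contains elements of type 4+2, 3+2+1, 3+1+1+1 (34 of its 72 elements, about 47% of primes); S_6 (6T16) additionally contains elements of type 5+1, 4+2, 4+1+1, 3+2+1, 3+1+1+1 (484 of its 720 elements, about 67% of primes). None of the 33 primes tested shows any such pattern (for each of these groups the chance of that is below 10^-4), which rules them out. Hence G = A_4 x C_2 (6T6), of order 24.

A_4 x C_2 (also written A4xC2)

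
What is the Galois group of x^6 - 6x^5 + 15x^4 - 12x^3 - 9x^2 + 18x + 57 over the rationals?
C_6 (also written C6)

The polynomial f is an irreducible sextic over Q, so G = Gal(f/Q) is one of the 16 transitive subgroups 6T1, ..., 6T16 of S_6. The discriminant of f is -21134460321792, which is not a perfect square, so G is not contained in A_6. The transitive groups of degree 6 not contained in A_6 are: C_6 (6T1, order 6), S_3 (6T2, order 6), D_6 (6T3, order 12), C_3 x S_3 (6T5, order 18), A_4 x C_2 (6T6, order 24), S_4 (6T8, order 24), S_3 x S_3 (6T9, order 36), S_4 x C_2 (6T11, order 48), (S_3 x S_3) : C_2 (6T13, order 72), PGL(2,5) (6T14, order 120), S_6 (6T16, order 720). By Dedekind's theorem, for a prime p not dividing disc(f) the degrees of the irreducible factors of f mod p form the cycle type of an element of G. Factoring f modulo the 37 such primes p <= 167 (skipping 2, 3, which divide the discriminant), each new pattern first appears at: mod 5: f = (x^6 + 4x^5 + 3x^3 + x^2 + 3x + 2), pattern 6; mod 7: f = (x^3 + 4x^2 + 3x + 2)(x^3 + 4x^2 + 3x + 4), pattern 3+3; mod 17: f = (x^2 + x + 2)(x^2 + 4x + 16)(x^2 + 6x + 14), pattern 2+2+2; mod 19: f = (x)(x + 3)(x + 5)(x + 6)(x + 8)(x + 10), pattern 1+1+1+1+1+1. No other pattern occurs in this range, so the set of observed cycle types is {6, 3+3, 2+2+2, 1+1+1+1+1+1}. The candidates containing elements of all these cycle types are C_6 (6T1) of order 6, D_6 (6T3) of order 12, C_3 x S_3 (6T5) of order 18, A_4 x C_2 (6T6) of order 24, S_3 x S_3 (6T9) of order 36, S_4 x C_2 (6T11) of order 48, (S_3 x S_3) : C_2 (6T13) of order 72, PGL(2,5) (6T14) of order 120, S_6 (6T16) of order 720; the others are excluded. The observed types are precisely the cycle types that occur in C_6 (6T1). Each of the other remaining candidates has further cycle types, and by the Chebotarev density theorem the matching factorization patterns would occur for a proportion of primes equal to their share of the group: D_6 (6T3) additionally contains elements of type 2+2+1+1 (3 of its 12 elements, about 25% of primes); C_3 x S_3 (6T5) additionally contains elements of type 3+1+1+1 (4 of its 18 elements, about 22% of primes); A_4 x C_2 (6T6) additionally contains elements of type 2+2+1+1, 2+1+1+1+1 (6 of its 24 elements, about 25% of primes); S_3 x S_3 (6T9) additionally contains elements of type 3+1+1+1, 2+2+1+1 (13 of its 36 elements, about 36% of primes); S_4 x C_2 (6T11) additionally contains elements of type 4+2, 4+1+1, 2+2+1+1, 2+1+1+1+1 (24 of its 48 elements, about 50% of primes); (S_3 x S_3) : C_2 (6T13) additionally contains elements of type 4+2, 3+2+1, 3+1+1+1, 2+2+1+1, 2+1+1+1+1 (49 of its 72 elements, about 68% of primes); PGL(2,5) (6T14) additionally contains elements of type 5+1, 4+1+1, 2+2+1+1 (69 of its 120 elements, about 58% of primes); S_6 (6T16) additionally contains elements of type 5+1, 4+2, 4+1+1, 3+2+1, 3+1+1+1, 2+2+1+1, 2+1+1+1+1 (544 of its 720 elements, about 76% of primes). None of the 37 primes tested shows any such pattern (for each of these groups the chance of that is below 10^-4), which rules them out. Hence G = C_6 (6T1), of order 6.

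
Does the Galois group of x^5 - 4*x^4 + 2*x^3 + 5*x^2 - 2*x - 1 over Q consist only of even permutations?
Yes

The polynomial is irreducible of degree 5 over Q. Its discriminant is 14641 = 121^2, a perfect square. A Galois group lies in the alternating group exactly when the discriminant is a square in Q, so the Galois group (C_5) is contained in A_5.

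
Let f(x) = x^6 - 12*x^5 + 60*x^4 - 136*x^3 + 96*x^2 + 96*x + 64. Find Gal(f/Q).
The polynomial f is an irreducible sextic over Q, so G = Gal(f/Q) is one of the 16 transitive subgroups 6T1, ..., 6T16 of S_6. The discriminant of f is -190210142896128, which is not a perfect square, so G is not contained in A_6. The transitive groups of degree 6 not contained in A_6 are: C_6 (6T1, order 6), S_3 (6T2, order 6), D_6 (6T3, order 12), C_3 x S_3 (6T5, order 18), A_4 x C_2 (6T6, order 24), S_4 (6T8, order 24), S_3 x S_3 (6T9, order 36), S_4 x C_2 (6T11, order 48), (S_3 x S_3) : C_2 (6T13, order 72), PGL(2,5) (6T14, order 120), S_6 (6T16, order 720). By Dedekind's theorem, for a prime p not dividing disc(f) the degrees of the irreducible factors of f mod p form the cycle type of an element of G. Factoring f modulo the 33 such primes p <= 149 (skipping 2, 3, which divide the discriminant), each new pattern first appears at: mod 5: f = (x^6 + 3x^5 + 4x^3 + x^2 + x + 4), pattern 6; mod 7: f = (x + 1)(x + 3)(x + 4)(x^3 + x^2 + 5x + 3), pattern 3+1+1+1; mod 17: f = (x^2 + 5x + 14)(x^2 + 6x + 12)(x^2 + 11x + 2), pattern 2+2+2; mod 19: f = (x^3 + 13x^2 + 12x + 1)(x^3 + 13x^2 + 12x + 7), pattern 3+3; mod 73: f = (x + 9)(x + 11)(x + 13)(x + 27)(x + 29)(x + 45), pattern 1+1+1+1+1+1. No other pattern occurs in this range, so the set of observed cycle types is {6, 3+1+1+1, 2+2+2, 3+3, 1+1+1+1+1+1}. The candidates containing elements of all these cycle types are C_3 x S_3 (6T5) of order 18, S_3 x S_3 (6T9) of order 36, (S_3 x S_3) : C_2 (6T13) of order 72, S_6 (6T16) of order 720; the others are excluded. The observed types are precisely the cycle types that occur in C_3 x S_3 (6T5). Each of the other remaining candidates has further cycle types, and by the Chebotarev density theorem the matching factorization patterns would occur for a proportion of primes equal to their share of the group: S_3 x S_3 (6T9) additionally contains elements of type 2+2+1+1 (9 of its 36 elements, about 25% of primes); (S_3 x S_3) : C_2 (6T13) additionally contains elements of type 4+2, 3+2+1, 2+2+1+1, 2+1+1+1+1 (45 of its 72 elements, about 62% of primes); S_6 (6T16) additionally contains elements of type 5+1, 4+2, 4+1+1, 3+2+1, 2+2+1+1, 2+1+1+1+1 (504 of its 720 elements, about 70% of primes). None of the 33 primes tested shows any such pattern (for each of these groups the chance of that is below 10^-4), which rules them out. Hence G = C_3 x S_3 (6T5), of order 18.

C_3 x S_3 (also written G18)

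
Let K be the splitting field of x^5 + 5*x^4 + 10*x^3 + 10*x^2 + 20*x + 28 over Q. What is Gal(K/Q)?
F_20 (order 20)

The polynomial f is an irreducible quintic over Q, so G = Gal(f/Q) is a transitive subgroup of S_5: one of C_5 (5T1, order 5), D_5 (5T2, order 10), F_20 (5T3, order 20), A_5 (5T4, order 60) or S_5 (5T5, order 120). The discriminant of f is 259200000, which is not a perfect square, so G is not contained in A_5. The transitive groups of degree 5 not contained in A_5 are: F_20 (5T3, order 20), S_5 (5T5, order 120). By Dedekind's theorem, for a prime p not dividing disc(f) the degrees of the irreducible factors of f mod p form the cycle type of an element of G. Factoring f modulo the 18 such primes p <= 73 (skipping 2, 3, 5, which divide the discriminant), each new pattern first appears at: mod 7: f = (x)(x^4 + 5x^3 + 3x^2 + 3x + 6), pattern 4+1; mod 11: f = (x + 7)(x^2 + 4x + 2)(x^2 + 5x + 2), pattern 2+2+1; mod 19: f = (x^5 + 5x^4 + 10x^3 + 10x^2 + x + 9), pattern 5. No other pattern occurs in this range, so the set of observed cycle types is {4+1, 2+2+1, 5}. The candidates containing elements of all these cycle types are F_20 (5T3) of order 20, S_5 (5T5) of order 120; the others are excluded. The observed types are precisely the cycle types that occur in F_20 (5T3) (apart from the identity). Each of the other remaining candidates has further cycle types, and by the Chebotarev density theorem the matching factorization patterns would occur for a proportion of primes equal to their share of the group: S_5 (5T5) additionally contains elements of type 3+2, 3+1+1, 2+1+1+1 (50 of its 120 elements, about 42% of primes). None of the 18 primes tested shows any such pattern (for each of these groups the chance of that is below 10^-4), which rules them out. Hence G = F_20 (5T3), of order 20.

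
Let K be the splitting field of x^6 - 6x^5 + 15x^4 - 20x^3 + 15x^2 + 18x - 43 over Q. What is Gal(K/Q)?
A_6 (order 360)

The polynomial f is an irreducible sextic over Q, so G = Gal(f/Q) is one of the 16 transitive subgroups 6T1, ..., 6T16 of S_6. The discriminant of f is 746496000000 = 864000^2, a perfect square, so G is contained in A_6. The transitive groups of degree 6 contained in A_6 are: A_4 (6T4, order 12), S_4 (6T7, order 24), (C_3 x C_3) : C_4 (6T10, order 36), PSL(2,5) (6T12, order 60), A_6 (6T15, order 360). By Dedekind's theorem, for a prime p not dividing disc(f) the degrees of the irreducible factors of f mod p form the cycle type of an element of G. Factoring f modulo the 6 such primes p <= 23 (skipping 2, 3, 5, which divide the discriminant), each new pattern first appears at: mod 7: f = (x + 2)(x^5 + 6x^4 + 3x^3 + 2x^2 + 4x + 3), pattern 5+1; mod 23: f = (x + 6)(x + 11)(x + 20)(x^3 + 3x^2 + 4x + 8), pattern 3+1+1+1. No other pattern occurs in this range, so the set of observed cycle types is {5+1, 3+1+1+1}. Among the candidates above, the only group containing elements of all these cycle types is A_6 (6T15) — each of A_4 (6T4), S_4 (6T7), (C_3 x C_3) : C_4 (6T10), PSL(2,5) (6T12) lacks at least one of them. Hence G = A_6 (6T15), of order 360.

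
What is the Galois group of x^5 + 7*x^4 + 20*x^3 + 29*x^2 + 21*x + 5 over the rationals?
D_5 (also written D5)

The polynomial f is an irreducible quintic over Q, so G = Gal(f/Q) is a transitive subgroup of S_5: one of C_5 (5T1, order 5), D_5 (5T2, order 10), F_20 (5T3, order 20), A_5 (5T4, order 60) or S_5 (5T5, order 120). The discriminant of f is 2209 = 47^2, a perfect square, so G is contained in A_5. The transitive groups of degree 5 contained in A_5 are: C_5 (5T1, order 5), D_5 (5T2, order 10), A_5 (5T4, order 60). By Dedekind's theorem, for a prime p not dividing disc(f) the degrees of the irreducible factors of f mod p form the cycle type of an element of G. Factoring f modulo the 23 such primes p <= 89 (skipping 47, which divides the discriminant), each new pattern first appears at: mod 2: f = (x^5 + x^4 + x^2 + x + 1), pattern 5; mod 5: f = (x)(x^2 + 2)(x^2 + 2x + 3), pattern 2+2+1; mod 83: f = (x + 55)(x + 61)(x + 69)(x + 72)(x + 82), pattern 1+1+1+1+1. No other pattern occurs in this range, so the set of observed cycle types is {5, 2+2+1, 1+1+1+1+1}. The candidates containing elements of all these cycle types are D_5 (5T2) of order 10, A_5 (5T4) of order 60; the others are excluded. The observed types are precisely the cycle types that occur in D_5 (5T2). Each of the other remaining candidates has further cycle types, and by the Chebotarev density theorem the matching factorization patterns would occur for a proportion of primes equal to their share of the group: A_5 (5T4) additionally contains elements of type 3+1+1 (20 of its 60 elements, about 33% of primes). None of the 23 primes tested shows any such pattern (for each of these groups the chance of that is below 10^-4), which rules them out. Hence G = D_5 (5T2), of order 10.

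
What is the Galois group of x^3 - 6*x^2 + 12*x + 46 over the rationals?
The polynomial is an irreducible cubic over Q and its discriminant is -78732, which is not a perfect square. For an irreducible cubic, a non-square discriminant gives Galois group S_3.

3T2: S_3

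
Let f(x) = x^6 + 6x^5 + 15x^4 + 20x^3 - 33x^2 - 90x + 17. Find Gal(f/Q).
The polynomial f is an irreducible sextic over Q, so G = Gal(f/Q) is one of the 16 transitive subgroups 6T1, ..., 6T16 of S_6. The discriminant of f is -450868486864896, which is not a perfect square, so G is not contained in A_6. The transitive groups of degree 6 not contained in A_6 are: C_6 (6T1, order 6), S_3 (6T2, order 6), D_6 (6T3, order 12), C_3 x S_3 (6T5, order 18), A_4 x C_2 (6T6, order 24), S_4 (6T8, order 24), S_3 x S_3 (6T9, order 36), S_4 x C_2 (6T11, order 48), (S_3 x S_3) : C_2 (6T13, order 72), PGL(2,5) (6T14, order 120), S_6 (6T16, order 720). By Dedekind's theorem, for a prime p not dividing disc(f) the degrees of the irreducible factors of f mod p form the cycle type of an element of G. Factoring f modulo the 33 such primes p <= 149 (skipping 2, 3, which divide the discriminant), each new pattern first appears at: mod 5: f = (x^3 + 2x^2 + 4x + 2)(x^3 + 4x^2 + 3x + 1), pattern 3+3; mod 7: f = (x^6 + 6x^5 + x^4 + 6x^3 + 2x^2 + x + 3), pattern 6; mod 17: f = (x)(x + 2)(x^2 + 2x + 7)(x^2 + 2x + 13), pattern 2+2+1+1; mod 19: f = (x + 4)(x + 7)(x + 14)(x + 17)(x^2 + 2x + 8), pattern 2+1+1+1+1; mod 71: f = (x^2 + 2x + 30)(x^2 + 2x + 50)(x^2 + 2x + 65), pattern 2+2+2. No other pattern occurs in this range, so the set of observed cycle types is {3+3, 6, 2+2+1+1, 2+1+1+1+1, 2+2+2}. The candidates containing elements of all these cycle types are A_4 x C_2 (6T6) of order 24, S_4 x C_2 (6T11) of order 48, (S_3 x S_3) : C_2 (6T13) of order 72, S_6 (6T16) of order 720; the others are excluded. The observed types are precisely the cycle types that occur in A_4 x C_2 (6T6) (apart from the identity). Each of the other remaining candidates has further cycle types, and by the Chebotarev density theorem the matching factorization patterns would occur for a proportion of primes equal to their share of the group: S_4 x C_2 (6T11) additionally contains elements of type 4+2, 4+1+1 (12 of its 48 elements, about 25% of primes); (S_3 x S_3) : C_2 (6T13) additionally contains elements of type 4+2, 3+2+1, 3+1+1+1 (34 of its 72 elements, about 47% of primes); S_6 (6T16) additionally contains elements of type 5+1, 4+2, 4+1+1, 3+2+1, 3+1+1+1 (484 of its 720 elements, about 67% of primes). None of the 33 primes tested shows any such pattern (for each of these groups the chance of that is below 10^-4), which rules them out. Hence G = A_4 x C_2 (6T6), of order 24.

A_4 x C_2 (order 24)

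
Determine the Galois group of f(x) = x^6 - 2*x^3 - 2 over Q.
The polynomial f is an irreducible sextic over Q, so G = Gal(f/Q) is one of the 16 transitive subgroups 6T1, ..., 6T16 of S_6. The discriminant of f is 5038848, which is not a perfect square, so G is not contained in A_6. The transitive groups of degree 6 not contained in A_6 are: C_6 (6T1, order 6), S_3 (6T2, order 6), D_6 (6T3, order 12), C_3 x S_3 (6T5, order 18), A_4 x C_2 (6T6, order 24), S_4 (6T8, order 24), S_3 x S_3 (6T9, order 36), S_4 x C_2 (6T11, order 48), (S_3 x S_3) : C_2 (6T13, order 72), PGL(2,5) (6T14, order 120), S_6 (6T16, order 720). By Dedekind's theorem, for a prime p not dividing disc(f) the degrees of the irreducible factors of f mod p form the cycle type of an element of G. Factoring f modulo the 23 such primes p <= 97 (skipping 2, 3, which divide the discriminant), each new pattern first appears at: mod 5: f = (x^6 + 3x^3 + 3), pattern 6; mod 11: f = (x + 3)(x + 5)(x^2 + 6x + 3)(x^2 + 8x + 9), pattern 2+2+1+1; mod 13: f = (x + 2)(x + 5)(x + 6)(x^3 + 3), pattern 3+1+1+1; mod 31: f = (x^2 + 8x + 24)(x^2 + 9x + 11)(x^2 + 14x + 27), pattern 2+2+2; mod 97: f = (x^3 + 9)(x^3 + 86), pattern 3+3. No other pattern occurs in this range, so the set of observed cycle types is {6, 2+2+1+1, 3+1+1+1, 2+2+2, 3+3}. The candidates containing elements of all these cycle types are S_3 x S_3 (6T9) of order 36, (S_3 x S_3) : C_2 (6T13) of order 72, S_6 (6T16) of order 720; the others are excluded. The observed types are precisely the cycle types that occur in S_3 x S_3 (6T9) (apart from the identity). Each of the other remaining candidates has further cycle types, and by the Chebotarev density theorem the matching factorization patterns would occur for a proportion of primes equal to their share of the group: (S_3 x S_3) : C_2 (6T13) additionally contains elements of type 4+2, 3+2+1, 2+1+1+1+1 (36 of its 72 elements, about 50% of primes); S_6 (6T16) additionally contains elements of type 5+1, 4+2, 4+1+1, 3+2+1, 2+1+1+1+1 (459 of its 720 elements, about 64% of primes). None of the 23 primes tested shows any such pattern (for each of these groups the chance of that is below 10^-4), which rules them out. Hence G = S_3 x S_3 (6T9), of order 36.

S_3 x S_3 (also written G36-)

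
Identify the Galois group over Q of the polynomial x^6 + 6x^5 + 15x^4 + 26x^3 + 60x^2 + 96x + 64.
6T2: S_3

The polynomial f is an irreducible sextic over Q, so G = Gal(f/Q) is one of the 16 transitive subgroups 6T1, ..., 6T16 of S_6. The discriminant of f is -1160950579200, which is not a perfect square, so G is not contained in A_6. The transitive groups of degree 6 not contained in A_6 are: C_6 (6T1, order 6), S_3 (6T2, order 6), D_6 (6T3, order 12), C_3 x S_3 (6T5, order 18), A_4 x C_2 (6T6, order 24), S_4 (6T8, order 24), S_3 x S_3 (6T9, order 36), S_4 x C_2 (6T11, order 48), (S_3 x S_3) : C_2 (6T13, order 72), PGL(2,5) (6T14, order 120), S_6 (6T16, order 720). By Dedekind's theorem, for a prime p not dividing disc(f) the degrees of the irreducible factors of f mod p form the cycle type of an element of G. Factoring f modulo the 23 such primes p <= 101 (skipping 2, 3, 5, which divide the discriminant), each new pattern first appears at: mod 7: f = (x^3 + 3x^2 + 2x + 5)(x^3 + 3x^2 + 4x + 3), pattern 3+3; mod 11: f = (x^2 + 4)(x^2 + 8x + 6)(x^2 + 9x + 10), pattern 2+2+2; mod 61: f = (x + 25)(x + 27)(x + 44)(x + 48)(x + 50)(x + 56), pattern 1+1+1+1+1+1. No other pattern occurs in this range, so the set of observed cycle types is {3+3, 2+2+2, 1+1+1+1+1+1}. The candidates containing elements of all these cycle types are C_6 (6T1) of order 6, S_3 (6T2) of order 6, D_6 (6T3) of order 12, C_3 x S_3 (6T5) of order 18, A_4 x C_2 (6T6) of order 24, S_4 (6T8) of order 24, S_3 x S_3 (6T9) of order 36, S_4 x C_2 (6T11) of order 48, (S_3 x S_3) : C_2 (6T13) of order 72, PGL(2,5) (6T14) of order 120, S_6 (6T16) of order 720; the others are excluded. The observed types are precisely the cycle types that occur in S_3 (6T2). Each of the other remaining candidates has further cycle types, and by the Chebotarev density theorem the matching factorization patterns would occur for a proportion of primes equal to their share of the group: C_6 (6T1) additionally contains elements of type 6 (2 of its 6 elements, about 33% of primes); D_6 (6T3) additionally contains elements of type 6, 2+2+1+1 (5 of its 12 elements, about 42% of primes); C_3 x S_3 (6T5) additionally contains elements of type 6, 3+1+1+1 (10 of its 18 elements, about 56% of primes); A_4 x C_2 (6T6) additionally contains elements of type 6, 2+2+1+1, 2+1+1+1+1 (14 of its 24 elements, about 58% of primes); S_4 (6T8) additionally contains elements of type 4+1+1, 2+2+1+1 (9 of its 24 elements, about 38% of primes); S_3 x S_3 (6T9) additionally contains elements of type 6, 3+1+1+1, 2+2+1+1 (25 of its 36 elements, about 69% of primes); S_4 x C_2 (6T11) additionally contains elements of type 6, 4+2, 4+1+1, 2+2+1+1, 2+1+1+1+1 (32 of its 48 elements, about 67% of primes); (S_3 x S_3) : C_2 (6T13) additionally contains elements of type 6, 4+2, 3+2+1, 3+1+1+1, 2+2+1+1, 2+1+1+1+1 (61 of its 72 elements, about 85% of primes); PGL(2,5) (6T14) additionally contains elements of type 6, 5+1, 4+1+1, 2+2+1+1 (89 of its 120 elements, about 74% of primes); S_6 (6T16) additionally contains elements of type 6, 5+1, 4+2, 4+1+1, 3+2+1, 3+1+1+1, 2+2+1+1, 2+1+1+1+1 (664 of its 720 elements, about 92% of primes). None of the 23 primes tested shows any such pattern (for each of these groups the chance of that is below 10^-4), which rules them out. Hence G = S_3 (6T2), of order 6.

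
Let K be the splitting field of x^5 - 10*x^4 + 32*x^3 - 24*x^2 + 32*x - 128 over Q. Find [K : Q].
120

The degree of the splitting field over Q equals the order of the Galois group, so first determine the group. The polynomial f is an irreducible quintic over Q, so G = Gal(f/Q) is a transitive subgroup of S_5: one of C_5 (5T1, order 5), D_5 (5T2, order 10), F_20 (5T3, order 20), A_5 (5T4, order 60) or S_5 (5T5, order 120). The discriminant of f is 589639450624, which is not a perfect square, so G is not contained in A_5. The transitive groups of degree 5 not contained in A_5 are: F_20 (5T3, order 20), S_5 (5T5, order 120). By Dedekind's theorem, for a prime p not dividing disc(f) the degrees of the irreducible factors of f mod p form the cycle type of an element of G. Factoring f modulo the 5 such primes p <= 17 (skipping 2, 7, which divide the discriminant), each new pattern first appears at: mod 3: f = (x^5 + 2x^4 + 2x^3 + 2x + 1), pattern 5; mod 17: f = (x + 5)(x + 6)(x^3 + 13x^2 + 12x + 15), pattern 3+1+1. No other pattern occurs in this range, so the set of observed cycle types is {5, 3+1+1}. Among the candidates above, the only group containing elements of all these cycle types is S_5 (5T5) — F_20 (5T3) lacks at least one of them. Hence G = S_5 (5T5), of order 120. The Galois group S_5 (5T5) has order 120, so the splitting field has degree 120 over Q.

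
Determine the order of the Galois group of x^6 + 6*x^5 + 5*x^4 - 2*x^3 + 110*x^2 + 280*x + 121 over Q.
The degree of the splitting field over Q equals the order of the Galois group, so first determine the group. The polynomial f is an irreducible sextic over Q, so G = Gal(f/Q) is one of the 16 transitive subgroups 6T1, ..., 6T16 of S_6. The discriminant of f is 1337890115584 = 1156672^2, a perfect square, so G is contained in A_6. The transitive groups of degree 6 contained in A_6 are: A_4 (6T4, order 12), S_4 (6T7, order 24), (C_3 x C_3) : C_4 (6T10, order 36), PSL(2,5) (6T12, order 60), A_6 (6T15, order 360). By Dedekind's theorem, for a prime p not dividing disc(f) the degrees of the irreducible factors of f mod p form the cycle type of an element of G. Factoring f modulo the 79 such primes p <= 431 (skipping 2, 11, 31, 53, which divide the discriminant), each new pattern first appears at: mod 3: f = (x^2 + 1)(x^4 + x^2 + x + 1), pattern 4+2; mod 5: f = (x^3 + x + 1)(x^3 + x^2 + 4x + 1), pattern 3+3; mod 37: f = (x + 30)(x + 33)(x^2 + 2x + 33)(x^2 + 15x + 27), pattern 2+2+1+1; mod 67: f = (x + 6)(x + 21)(x + 23)(x + 37)(x + 56)(x + 64), pattern 1+1+1+1+1+1. No other pattern occurs in this range, so the set of observed cycle types is {4+2, 3+3, 2+2+1+1, 1+1+1+1+1+1}. The candidates containing elements of all these cycle types are S_4 (6T7) of order 24, (C_3 x C_3) : C_4 (6T10) of order 36, A_6 (6T15) of order 360; the others are excluded. The observed types are precisely the cycle types that occur in S_4 (6T7). Each of the other remaining candidates has further cycle types, and by the Chebotarev density theorem the matching factorization patterns would occur for a proportion of primes equal to their share of the group: (C_3 x C_3) : C_4 (6T10) additionally contains elements of type 3+1+1+1 (4 of its 36 elements, about 11% of primes); A_6 (6T15) additionally contains elements of type 5+1, 3+1+1+1 (184 of its 360 elements, about 51% of primes). None of the 79 primes tested shows any such pattern (for each of these groups the chance of that is below 10^-4), which rules them out. Hence G = S_4 (6T7), of order 24. The Galois group S_4 (6T7) has order 24, so the splitting field has degree 24 over Q.

24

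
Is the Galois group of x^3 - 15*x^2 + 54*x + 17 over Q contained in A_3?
The polynomial is irreducible of degree 3 over Q. Its discriminant is 81 = 9^2, a perfect square. A Galois group lies in the alternating group exactly when the discriminant is a square in Q, so the Galois group (C_3) is contained in A_3.

Yes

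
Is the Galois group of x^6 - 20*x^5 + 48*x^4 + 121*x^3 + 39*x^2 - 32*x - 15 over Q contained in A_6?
Yes

The polynomial is irreducible of degree 6 over Q. Its discriminant is 30991489 = 5567^2, a perfect square. A Galois group lies in the alternating group exactly when the discriminant is a square in Q, so the Galois group (PSL(2,5)) is contained in A_6.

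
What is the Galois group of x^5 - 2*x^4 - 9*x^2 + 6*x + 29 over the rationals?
The polynomial f is an irreducible quintic over Q, so G = Gal(f/Q) is a transitive subgroup of S_5: one of C_5 (5T1, order 5), D_5 (5T2, order 10), F_20 (5T3, order 20), A_5 (5T4, order 60) or S_5 (5T5, order 120). The discriminant of f is 380445025 = 19505^2, a perfect square, so G is contained in A_5. The transitive groups of degree 5 contained in A_5 are: C_5 (5T1, order 5), D_5 (5T2, order 10), A_5 (5T4, order 60). By Dedekind's theorem, for a prime p not dividing disc(f) the degrees of the irreducible factors of f mod p form the cycle type of an element of G. Factoring f modulo the 23 such primes p <= 101 (skipping 5, 47, 83, which divide the discriminant), each new pattern first appears at: mod 2: f = (x^5 + x^2 + 1), pattern 5; mod 11: f = (x + 1)(x^2 + 4)(x^2 + 8x + 10), pattern 2+2+1. No other pattern occurs in this range, so the set of observed cycle types is {5, 2+2+1}. The candidates containing elements of all these cycle types are D_5 (5T2) of order 10, A_5 (5T4) of order 60; the others are excluded. The observed types are precisely the cycle types that occur in D_5 (5T2) (apart from the identity). Each of the other remaining candidates has further cycle types, and by the Chebotarev density theorem the matching factorization patterns would occur for a proportion of primes equal to their share of the group: A_5 (5T4) additionally contains elements of type 3+1+1 (20 of its 60 elements, about 33% of primes). None of the 23 primes tested shows any such pattern (for each of these groups the chance of that is below 10^-4), which rules them out. Hence G = D_5 (5T2), of order 10.

D_5 (order 10)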